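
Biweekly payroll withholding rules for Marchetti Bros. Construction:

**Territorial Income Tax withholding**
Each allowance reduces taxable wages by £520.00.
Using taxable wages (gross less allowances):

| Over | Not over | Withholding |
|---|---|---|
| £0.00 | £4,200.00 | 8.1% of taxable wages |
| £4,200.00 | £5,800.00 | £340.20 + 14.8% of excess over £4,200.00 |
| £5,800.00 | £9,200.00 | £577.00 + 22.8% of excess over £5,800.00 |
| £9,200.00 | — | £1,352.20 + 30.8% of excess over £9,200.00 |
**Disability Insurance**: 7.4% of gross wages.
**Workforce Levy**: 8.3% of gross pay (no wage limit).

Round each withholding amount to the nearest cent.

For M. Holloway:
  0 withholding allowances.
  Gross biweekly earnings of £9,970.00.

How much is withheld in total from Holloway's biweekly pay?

£3,154.65

Territorial Income Tax: taxable = £9,970.00
  £1,352.20 + 30.8% × (£9,970.00 − £9,200.00) = £1,352.20 + 30.8% × £770.00 = £1,589.36
Disability Insurance: 7.4% × £9,970.00 = £737.78
Workforce Levy: 8.3% × £9,970.00 = £827.51
Total: £1,589.36 + £737.78 + £827.51 = £3,154.65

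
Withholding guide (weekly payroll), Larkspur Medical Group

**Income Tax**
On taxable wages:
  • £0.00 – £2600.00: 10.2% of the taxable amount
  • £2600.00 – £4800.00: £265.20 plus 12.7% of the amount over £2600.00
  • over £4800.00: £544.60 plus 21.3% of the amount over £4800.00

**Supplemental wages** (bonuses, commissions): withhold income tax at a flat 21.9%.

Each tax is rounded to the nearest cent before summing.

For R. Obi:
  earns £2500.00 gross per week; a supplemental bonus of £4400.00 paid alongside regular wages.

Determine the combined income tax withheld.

£1218.60

Income Tax: taxable = £2500.00
  10.2% × £2500.00 = £255.00
Supplemental (21.9% flat on bonus): 21.9% × £4400.00 = £963.60
Total income tax: £255.00 + £963.60 = £1218.60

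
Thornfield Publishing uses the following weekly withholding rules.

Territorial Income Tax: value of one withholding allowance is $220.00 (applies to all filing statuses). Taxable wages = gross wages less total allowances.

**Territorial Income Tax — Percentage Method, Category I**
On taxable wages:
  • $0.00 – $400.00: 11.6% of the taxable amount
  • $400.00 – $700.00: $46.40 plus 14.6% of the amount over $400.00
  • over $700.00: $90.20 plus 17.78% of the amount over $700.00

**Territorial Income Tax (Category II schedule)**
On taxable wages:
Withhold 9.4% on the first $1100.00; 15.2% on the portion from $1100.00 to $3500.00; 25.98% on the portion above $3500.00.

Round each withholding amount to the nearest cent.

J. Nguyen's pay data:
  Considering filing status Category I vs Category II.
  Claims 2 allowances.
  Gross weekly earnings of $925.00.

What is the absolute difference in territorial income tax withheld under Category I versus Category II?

Territorial Income Tax (Category I): taxable = $925.00 − 2×$220.00 = $485.00
  $46.40 + 14.6% × ($485.00 − $400.00) = $46.40 + 14.6% × $85.00 = $58.81
Territorial Income Tax (Category II): taxable = $925.00 − 2×$220.00 = $485.00
  9.4% × $485.00 = $45.59
Difference: |$58.81 − $45.59| = $13.22 (higher under Category I)

$13.22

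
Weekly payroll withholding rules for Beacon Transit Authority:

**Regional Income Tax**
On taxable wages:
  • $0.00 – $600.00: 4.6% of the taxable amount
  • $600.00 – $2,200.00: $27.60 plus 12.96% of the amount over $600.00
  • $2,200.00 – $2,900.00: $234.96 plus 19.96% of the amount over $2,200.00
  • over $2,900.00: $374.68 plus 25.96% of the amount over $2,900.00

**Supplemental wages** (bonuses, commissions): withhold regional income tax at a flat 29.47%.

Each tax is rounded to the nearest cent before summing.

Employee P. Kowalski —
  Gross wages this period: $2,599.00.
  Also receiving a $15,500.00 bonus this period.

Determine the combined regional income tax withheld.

Regional Income Tax: taxable = $2,599.00
  $234.96 + 19.96% × ($2,599.00 − $2,200.00) = $234.96 + 19.96% × $399.00 = $314.60
Supplemental (29.47% flat on bonus): 29.47% × $15,500.00 = $4,567.85
Total regional income tax: $314.60 + $4,567.85 = $4,882.45

$4,882.45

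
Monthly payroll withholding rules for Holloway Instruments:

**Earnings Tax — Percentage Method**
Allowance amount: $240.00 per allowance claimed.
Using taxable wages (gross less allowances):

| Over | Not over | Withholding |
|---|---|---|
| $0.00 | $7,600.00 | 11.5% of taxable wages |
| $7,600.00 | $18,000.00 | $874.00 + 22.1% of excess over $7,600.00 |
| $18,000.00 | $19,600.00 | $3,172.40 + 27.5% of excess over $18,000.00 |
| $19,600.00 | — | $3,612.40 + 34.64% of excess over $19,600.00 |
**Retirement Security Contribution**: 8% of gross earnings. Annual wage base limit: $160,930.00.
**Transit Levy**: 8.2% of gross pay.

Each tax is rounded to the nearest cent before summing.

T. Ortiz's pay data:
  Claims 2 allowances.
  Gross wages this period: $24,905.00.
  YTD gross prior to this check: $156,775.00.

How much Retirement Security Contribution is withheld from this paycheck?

$332.40

Retirement Security Contribution: cap $160,930.00 − YTD $156,775.00 = $4,155.00 subject; 8% × $4,155.00 = $332.40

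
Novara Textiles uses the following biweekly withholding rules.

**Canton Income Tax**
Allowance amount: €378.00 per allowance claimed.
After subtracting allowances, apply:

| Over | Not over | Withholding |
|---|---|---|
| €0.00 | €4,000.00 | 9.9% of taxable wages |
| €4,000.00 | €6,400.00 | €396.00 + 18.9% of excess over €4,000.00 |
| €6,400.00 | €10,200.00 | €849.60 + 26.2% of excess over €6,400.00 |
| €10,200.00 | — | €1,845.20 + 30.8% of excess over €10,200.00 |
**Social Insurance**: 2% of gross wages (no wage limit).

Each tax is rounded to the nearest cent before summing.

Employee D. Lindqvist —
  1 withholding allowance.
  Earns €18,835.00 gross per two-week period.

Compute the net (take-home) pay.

Canton Income Tax: taxable = €18,835.00 − 1×€378.00 = €18,457.00
  €1,845.20 + 30.8% × (€18,457.00 − €10,200.00) = €1,845.20 + 30.8% × €8,257.00 = €4,388.36
Social Insurance: 2% × €18,835.00 = €376.70
Total withheld: €4,388.36 + €376.70 = €4,765.06
Net pay: €18,835.00 − €4,765.06 = €14,069.94

€14,069.94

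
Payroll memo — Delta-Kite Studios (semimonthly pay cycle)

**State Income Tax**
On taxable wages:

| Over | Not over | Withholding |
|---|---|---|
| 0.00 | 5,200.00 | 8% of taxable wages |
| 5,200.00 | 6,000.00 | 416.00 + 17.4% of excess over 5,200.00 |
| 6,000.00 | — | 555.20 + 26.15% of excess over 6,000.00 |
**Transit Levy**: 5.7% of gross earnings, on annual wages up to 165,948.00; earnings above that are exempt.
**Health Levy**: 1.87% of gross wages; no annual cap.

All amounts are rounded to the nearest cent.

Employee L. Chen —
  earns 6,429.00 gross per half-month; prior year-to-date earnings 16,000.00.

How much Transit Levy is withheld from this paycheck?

366.45

Transit Levy: 5.7% × 6,429.00 = 366.45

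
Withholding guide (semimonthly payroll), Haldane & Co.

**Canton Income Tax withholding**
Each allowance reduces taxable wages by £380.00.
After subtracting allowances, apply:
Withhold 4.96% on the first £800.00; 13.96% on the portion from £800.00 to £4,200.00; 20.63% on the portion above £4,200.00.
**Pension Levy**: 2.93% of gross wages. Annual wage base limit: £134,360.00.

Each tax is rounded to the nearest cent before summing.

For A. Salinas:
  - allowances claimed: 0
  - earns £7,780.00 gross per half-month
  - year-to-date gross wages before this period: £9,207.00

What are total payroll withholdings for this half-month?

Canton Income Tax: taxable = £7,780.00
  £514.32 + 20.63% × (£7,780.00 − £4,200.00) = £514.32 + 20.63% × £3,580.00 = £1,252.87
Pension Levy: 2.93% × £7,780.00 = £227.95
Total: £1,252.87 + £227.95 = £1,480.82

£1,480.82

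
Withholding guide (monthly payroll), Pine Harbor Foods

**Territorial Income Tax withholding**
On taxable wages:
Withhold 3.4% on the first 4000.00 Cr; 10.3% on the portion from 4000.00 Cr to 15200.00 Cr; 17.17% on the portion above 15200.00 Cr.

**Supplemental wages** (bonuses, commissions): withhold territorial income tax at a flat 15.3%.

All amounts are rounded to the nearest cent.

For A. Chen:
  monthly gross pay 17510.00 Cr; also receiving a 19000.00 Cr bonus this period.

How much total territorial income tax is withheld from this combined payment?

4593.23 Cr

Territorial Income Tax: taxable = 17510.00 Cr
  1289.60 Cr + 17.17% × (17510.00 Cr − 15200.00 Cr) = 1289.60 Cr + 17.17% × 2310.00 Cr = 1686.23 Cr
Supplemental (15.3% flat on bonus): 15.3% × 19000.00 Cr = 2907.00 Cr
Total territorial income tax: 1686.23 Cr + 2907.00 Cr = 4593.23 Cr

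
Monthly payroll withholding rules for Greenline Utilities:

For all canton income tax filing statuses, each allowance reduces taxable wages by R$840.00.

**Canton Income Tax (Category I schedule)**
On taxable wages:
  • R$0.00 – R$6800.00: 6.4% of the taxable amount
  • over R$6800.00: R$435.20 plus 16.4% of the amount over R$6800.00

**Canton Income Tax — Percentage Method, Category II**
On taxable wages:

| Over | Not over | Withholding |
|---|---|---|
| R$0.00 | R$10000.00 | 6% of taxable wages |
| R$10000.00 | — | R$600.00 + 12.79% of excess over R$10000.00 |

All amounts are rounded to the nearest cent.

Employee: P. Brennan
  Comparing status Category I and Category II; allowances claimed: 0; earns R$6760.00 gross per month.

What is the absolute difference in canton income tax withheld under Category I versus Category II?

Canton Income Tax (Category I): taxable = R$6760.00
  6.4% × R$6760.00 = R$432.64
Canton Income Tax (Category II): taxable = R$6760.00
  6% × R$6760.00 = R$405.60
Difference: |R$432.64 − R$405.60| = R$27.04 (higher under Category I)

R$27.04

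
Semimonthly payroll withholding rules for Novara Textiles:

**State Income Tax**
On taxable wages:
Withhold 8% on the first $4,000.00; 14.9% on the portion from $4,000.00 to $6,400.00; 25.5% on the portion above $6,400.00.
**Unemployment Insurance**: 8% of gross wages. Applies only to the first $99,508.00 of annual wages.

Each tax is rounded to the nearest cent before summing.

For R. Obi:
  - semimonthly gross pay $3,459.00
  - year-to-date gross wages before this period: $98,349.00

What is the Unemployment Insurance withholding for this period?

Unemployment Insurance: cap $99,508.00 − YTD $98,349.00 = $1,159.00 subject; 8% × $1,159.00 = $92.72

$92.72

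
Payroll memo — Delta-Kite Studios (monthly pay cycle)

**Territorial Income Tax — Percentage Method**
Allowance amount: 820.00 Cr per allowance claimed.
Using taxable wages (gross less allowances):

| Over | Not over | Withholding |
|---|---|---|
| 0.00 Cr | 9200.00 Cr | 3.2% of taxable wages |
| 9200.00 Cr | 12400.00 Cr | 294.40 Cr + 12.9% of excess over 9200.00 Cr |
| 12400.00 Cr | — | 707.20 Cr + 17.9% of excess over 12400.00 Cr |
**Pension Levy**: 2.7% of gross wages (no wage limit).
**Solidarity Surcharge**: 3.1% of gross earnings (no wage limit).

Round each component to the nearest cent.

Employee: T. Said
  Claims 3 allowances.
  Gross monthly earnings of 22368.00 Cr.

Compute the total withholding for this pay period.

3348.48 Cr

Territorial Income Tax: taxable = 22368.00 Cr − 3×820.00 Cr = 19908.00 Cr
  707.20 Cr + 17.9% × (19908.00 Cr − 12400.00 Cr) = 707.20 Cr + 17.9% × 7508.00 Cr = 2051.13 Cr
Pension Levy: 2.7% × 22368.00 Cr = 603.94 Cr
Solidarity Surcharge: 3.1% × 22368.00 Cr = 693.41 Cr
Total: 2051.13 Cr + 603.94 Cr + 693.41 Cr = 3348.48 Cr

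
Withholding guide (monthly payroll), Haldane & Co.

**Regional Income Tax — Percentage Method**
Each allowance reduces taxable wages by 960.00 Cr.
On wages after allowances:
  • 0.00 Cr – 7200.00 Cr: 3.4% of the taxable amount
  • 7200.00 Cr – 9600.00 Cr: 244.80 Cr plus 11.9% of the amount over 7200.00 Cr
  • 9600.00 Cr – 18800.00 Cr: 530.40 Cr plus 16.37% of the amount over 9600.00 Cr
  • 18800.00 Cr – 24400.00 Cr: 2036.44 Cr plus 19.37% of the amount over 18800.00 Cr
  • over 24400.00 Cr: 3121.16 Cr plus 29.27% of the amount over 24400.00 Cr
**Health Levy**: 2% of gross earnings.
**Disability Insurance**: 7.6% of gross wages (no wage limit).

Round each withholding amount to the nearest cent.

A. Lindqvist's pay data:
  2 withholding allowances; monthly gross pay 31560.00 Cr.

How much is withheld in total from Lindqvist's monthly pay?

7684.67 Cr

Regional Income Tax: taxable = 31560.00 Cr − 2×960.00 Cr = 29640.00 Cr
  3121.16 Cr + 29.27% × (29640.00 Cr − 24400.00 Cr) = 3121.16 Cr + 29.27% × 5240.00 Cr = 4654.91 Cr
Health Levy: 2% × 31560.00 Cr = 631.20 Cr
Disability Insurance: 7.6% × 31560.00 Cr = 2398.56 Cr
Total: 4654.91 Cr + 631.20 Cr + 2398.56 Cr = 7684.67 Cr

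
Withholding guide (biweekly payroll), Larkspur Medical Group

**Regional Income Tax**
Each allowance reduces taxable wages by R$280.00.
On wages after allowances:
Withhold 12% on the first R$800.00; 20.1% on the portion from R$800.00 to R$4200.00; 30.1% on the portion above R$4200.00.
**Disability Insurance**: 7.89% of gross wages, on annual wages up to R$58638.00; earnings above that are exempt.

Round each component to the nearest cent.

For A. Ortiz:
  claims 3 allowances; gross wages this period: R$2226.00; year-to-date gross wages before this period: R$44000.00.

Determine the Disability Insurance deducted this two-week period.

Disability Insurance: 7.89% × R$2226.00 = R$175.63

R$175.63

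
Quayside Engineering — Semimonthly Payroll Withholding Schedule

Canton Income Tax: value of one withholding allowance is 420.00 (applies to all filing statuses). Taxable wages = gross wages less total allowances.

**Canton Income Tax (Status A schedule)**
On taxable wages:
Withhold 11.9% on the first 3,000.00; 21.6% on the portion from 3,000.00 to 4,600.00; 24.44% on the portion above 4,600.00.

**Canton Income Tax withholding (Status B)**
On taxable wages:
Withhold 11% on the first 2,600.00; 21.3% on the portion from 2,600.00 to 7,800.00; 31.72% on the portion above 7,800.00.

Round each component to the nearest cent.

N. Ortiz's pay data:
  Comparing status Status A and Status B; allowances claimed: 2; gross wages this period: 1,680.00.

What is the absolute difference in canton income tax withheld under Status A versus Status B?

Canton Income Tax (Status A): taxable = 1,680.00 − 2×420.00 = 840.00
  11.9% × 840.00 = 99.96
Canton Income Tax (Status B): taxable = 1,680.00 − 2×420.00 = 840.00
  11% × 840.00 = 92.40
Difference: |99.96 − 92.40| = 7.56 (higher under Status A)

7.56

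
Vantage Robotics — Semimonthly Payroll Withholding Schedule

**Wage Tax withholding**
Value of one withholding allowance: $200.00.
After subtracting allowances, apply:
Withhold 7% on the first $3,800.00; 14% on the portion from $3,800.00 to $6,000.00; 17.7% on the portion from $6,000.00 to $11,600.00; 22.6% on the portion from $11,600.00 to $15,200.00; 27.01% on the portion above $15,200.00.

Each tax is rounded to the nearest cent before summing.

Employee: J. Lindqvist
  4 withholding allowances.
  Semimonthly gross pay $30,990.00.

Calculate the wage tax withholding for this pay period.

Wage Tax: taxable = $30,990.00 − 4×$200.00 = $30,190.00
  $2,378.80 + 27.01% × ($30,190.00 − $15,200.00) = $2,378.80 + 27.01% × $14,990.00 = $6,427.60

$6,427.60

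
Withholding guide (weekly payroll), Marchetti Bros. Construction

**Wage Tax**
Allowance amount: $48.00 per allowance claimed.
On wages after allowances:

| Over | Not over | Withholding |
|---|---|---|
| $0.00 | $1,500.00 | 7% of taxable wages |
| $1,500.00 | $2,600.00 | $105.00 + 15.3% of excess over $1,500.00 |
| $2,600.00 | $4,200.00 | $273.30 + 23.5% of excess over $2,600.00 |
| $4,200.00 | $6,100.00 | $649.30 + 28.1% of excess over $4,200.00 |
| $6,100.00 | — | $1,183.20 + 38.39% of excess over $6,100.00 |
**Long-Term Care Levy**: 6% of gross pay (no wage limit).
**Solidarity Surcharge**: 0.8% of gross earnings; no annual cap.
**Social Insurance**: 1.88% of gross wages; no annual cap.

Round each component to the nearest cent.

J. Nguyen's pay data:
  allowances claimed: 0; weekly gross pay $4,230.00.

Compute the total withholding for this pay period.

Wage Tax: taxable = $4,230.00
  $649.30 + 28.1% × ($4,230.00 − $4,200.00) = $649.30 + 28.1% × $30.00 = $657.73
Long-Term Care Levy: 6% × $4,230.00 = $253.80
Solidarity Surcharge: 0.8% × $4,230.00 = $33.84
Social Insurance: 1.88% × $4,230.00 = $79.52
Total: $657.73 + $253.80 + $33.84 + $79.52 = $1,024.89

$1,024.89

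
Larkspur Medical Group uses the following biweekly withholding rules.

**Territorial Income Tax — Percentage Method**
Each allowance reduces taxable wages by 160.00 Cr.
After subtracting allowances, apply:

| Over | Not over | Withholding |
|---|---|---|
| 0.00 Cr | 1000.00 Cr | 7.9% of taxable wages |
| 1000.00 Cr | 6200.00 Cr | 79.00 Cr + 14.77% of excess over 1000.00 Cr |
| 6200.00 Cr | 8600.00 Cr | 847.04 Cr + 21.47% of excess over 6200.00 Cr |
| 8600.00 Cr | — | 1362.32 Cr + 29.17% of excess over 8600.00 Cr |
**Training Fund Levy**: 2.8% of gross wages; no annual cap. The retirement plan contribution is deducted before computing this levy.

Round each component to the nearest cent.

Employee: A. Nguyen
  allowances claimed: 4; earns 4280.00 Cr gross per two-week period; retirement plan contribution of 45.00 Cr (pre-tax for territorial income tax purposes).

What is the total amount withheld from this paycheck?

580.86 Cr

Territorial Income Tax: taxable = 4280.00 Cr − 45.00 Cr − 4×160.00 Cr = 3595.00 Cr
  79.00 Cr + 14.77% × (3595.00 Cr − 1000.00 Cr) = 79.00 Cr + 14.77% × 2595.00 Cr = 462.28 Cr
Training Fund Levy: 2.8% × 4235.00 Cr = 118.58 Cr
Total: 462.28 Cr + 118.58 Cr = 580.86 Cr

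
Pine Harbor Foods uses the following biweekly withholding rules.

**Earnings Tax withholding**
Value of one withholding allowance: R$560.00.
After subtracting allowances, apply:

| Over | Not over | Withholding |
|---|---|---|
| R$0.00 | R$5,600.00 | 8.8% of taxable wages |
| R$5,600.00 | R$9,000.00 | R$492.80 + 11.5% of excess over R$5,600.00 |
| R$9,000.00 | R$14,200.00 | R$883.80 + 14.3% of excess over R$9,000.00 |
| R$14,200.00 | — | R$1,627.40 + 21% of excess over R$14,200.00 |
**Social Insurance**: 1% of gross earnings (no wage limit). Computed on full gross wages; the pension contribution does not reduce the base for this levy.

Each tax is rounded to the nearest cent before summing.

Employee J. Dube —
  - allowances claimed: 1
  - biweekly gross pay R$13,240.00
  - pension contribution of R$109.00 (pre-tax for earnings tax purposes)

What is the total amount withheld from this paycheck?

R$1,526.85

Earnings Tax: taxable = R$13,240.00 − R$109.00 − 1×R$560.00 = R$12,571.00
  R$883.80 + 14.3% × (R$12,571.00 − R$9,000.00) = R$883.80 + 14.3% × R$3,571.00 = R$1,394.45
Social Insurance: 1% × R$13,240.00 = R$132.40
Total: R$1,394.45 + R$132.40 = R$1,526.85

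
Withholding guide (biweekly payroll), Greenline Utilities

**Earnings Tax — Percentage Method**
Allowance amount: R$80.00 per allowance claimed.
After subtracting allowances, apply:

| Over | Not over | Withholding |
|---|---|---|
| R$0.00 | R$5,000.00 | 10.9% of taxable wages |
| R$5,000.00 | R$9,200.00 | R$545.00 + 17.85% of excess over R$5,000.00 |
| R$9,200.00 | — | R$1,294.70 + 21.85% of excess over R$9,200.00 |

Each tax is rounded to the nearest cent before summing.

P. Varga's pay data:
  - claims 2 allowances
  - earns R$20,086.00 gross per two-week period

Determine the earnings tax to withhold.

Earnings Tax: taxable = R$20,086.00 − 2×R$80.00 = R$19,926.00
  R$1,294.70 + 21.85% × (R$19,926.00 − R$9,200.00) = R$1,294.70 + 21.85% × R$10,726.00 = R$3,638.33

R$3,638.33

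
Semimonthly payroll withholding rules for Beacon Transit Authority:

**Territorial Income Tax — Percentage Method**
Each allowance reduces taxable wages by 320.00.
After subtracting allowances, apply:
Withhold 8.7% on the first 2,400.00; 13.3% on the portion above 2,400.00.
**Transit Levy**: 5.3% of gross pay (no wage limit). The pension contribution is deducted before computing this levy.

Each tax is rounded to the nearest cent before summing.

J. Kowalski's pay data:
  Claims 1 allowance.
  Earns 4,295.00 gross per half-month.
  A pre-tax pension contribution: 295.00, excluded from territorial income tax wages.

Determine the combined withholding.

591.04

Territorial Income Tax: taxable = 4,295.00 − 295.00 − 1×320.00 = 3,680.00
  208.80 + 13.3% × (3,680.00 − 2,400.00) = 208.80 + 13.3% × 1,280.00 = 379.04
Transit Levy: 5.3% × 4,000.00 = 212.00
Total: 379.04 + 212.00 = 591.04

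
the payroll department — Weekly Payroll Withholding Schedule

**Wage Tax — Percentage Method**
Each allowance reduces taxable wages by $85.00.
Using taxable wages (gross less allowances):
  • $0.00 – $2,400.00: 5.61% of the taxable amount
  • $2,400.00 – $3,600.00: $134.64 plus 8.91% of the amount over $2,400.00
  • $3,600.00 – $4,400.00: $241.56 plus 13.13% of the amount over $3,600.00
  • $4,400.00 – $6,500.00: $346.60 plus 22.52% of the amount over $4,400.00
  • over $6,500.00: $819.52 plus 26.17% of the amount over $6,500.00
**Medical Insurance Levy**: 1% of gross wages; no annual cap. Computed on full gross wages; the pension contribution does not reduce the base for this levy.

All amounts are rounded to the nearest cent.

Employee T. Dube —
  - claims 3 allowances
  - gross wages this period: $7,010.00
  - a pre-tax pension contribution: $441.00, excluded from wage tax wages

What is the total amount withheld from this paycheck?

$847.73

Wage Tax: taxable = $7,010.00 − $441.00 − 3×$85.00 = $6,314.00
  $346.60 + 22.52% × ($6,314.00 − $4,400.00) = $346.60 + 22.52% × $1,914.00 = $777.63
Medical Insurance Levy: 1% × $7,010.00 = $70.10
Total: $777.63 + $70.10 = $847.73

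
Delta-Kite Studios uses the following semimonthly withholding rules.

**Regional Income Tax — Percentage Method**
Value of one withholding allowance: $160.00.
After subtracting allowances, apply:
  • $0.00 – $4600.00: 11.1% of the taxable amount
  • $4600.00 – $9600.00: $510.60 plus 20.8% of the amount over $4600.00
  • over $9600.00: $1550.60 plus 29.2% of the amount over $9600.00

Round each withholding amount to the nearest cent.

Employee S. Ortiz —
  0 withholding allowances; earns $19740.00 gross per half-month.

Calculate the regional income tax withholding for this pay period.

Regional Income Tax: taxable = $19740.00
  $1550.60 + 29.2% × ($19740.00 − $9600.00) = $1550.60 + 29.2% × $10140.00 = $4511.48

$4511.48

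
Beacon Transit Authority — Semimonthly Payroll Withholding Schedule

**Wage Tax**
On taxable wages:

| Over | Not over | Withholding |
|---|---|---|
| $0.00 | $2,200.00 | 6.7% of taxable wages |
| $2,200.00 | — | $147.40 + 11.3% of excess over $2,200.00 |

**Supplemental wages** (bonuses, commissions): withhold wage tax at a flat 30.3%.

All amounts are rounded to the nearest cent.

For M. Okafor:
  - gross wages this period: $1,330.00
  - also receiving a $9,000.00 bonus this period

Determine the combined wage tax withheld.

Wage Tax: taxable = $1,330.00
  6.7% × $1,330.00 = $89.11
Supplemental (30.3% flat on bonus): 30.3% × $9,000.00 = $2,727.00
Total wage tax: $89.11 + $2,727.00 = $2,816.11

$2,816.11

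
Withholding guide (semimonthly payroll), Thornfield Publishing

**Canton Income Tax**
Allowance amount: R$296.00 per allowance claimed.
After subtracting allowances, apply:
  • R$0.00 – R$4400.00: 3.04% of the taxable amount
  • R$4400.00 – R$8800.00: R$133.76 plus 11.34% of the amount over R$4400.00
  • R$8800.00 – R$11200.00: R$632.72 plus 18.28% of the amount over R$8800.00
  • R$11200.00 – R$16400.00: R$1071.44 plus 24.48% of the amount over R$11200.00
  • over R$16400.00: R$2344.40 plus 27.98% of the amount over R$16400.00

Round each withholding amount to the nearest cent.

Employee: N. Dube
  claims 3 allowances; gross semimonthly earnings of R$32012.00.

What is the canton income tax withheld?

Canton Income Tax: taxable = R$32012.00 − 3×R$296.00 = R$31124.00
  R$2344.40 + 27.98% × (R$31124.00 − R$16400.00) = R$2344.40 + 27.98% × R$14724.00 = R$6464.18

R$6464.18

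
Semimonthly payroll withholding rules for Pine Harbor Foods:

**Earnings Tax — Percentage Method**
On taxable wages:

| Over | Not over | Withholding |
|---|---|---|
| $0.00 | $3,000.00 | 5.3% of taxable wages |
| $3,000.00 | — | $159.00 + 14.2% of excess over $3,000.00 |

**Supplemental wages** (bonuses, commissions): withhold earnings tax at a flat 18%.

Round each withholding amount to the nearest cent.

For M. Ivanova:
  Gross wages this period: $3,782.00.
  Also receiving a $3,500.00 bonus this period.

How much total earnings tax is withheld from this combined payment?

Earnings Tax: taxable = $3,782.00
  $159.00 + 14.2% × ($3,782.00 − $3,000.00) = $159.00 + 14.2% × $782.00 = $270.04
Supplemental (18% flat on bonus): 18% × $3,500.00 = $630.00
Total earnings tax: $270.04 + $630.00 = $900.04

$900.04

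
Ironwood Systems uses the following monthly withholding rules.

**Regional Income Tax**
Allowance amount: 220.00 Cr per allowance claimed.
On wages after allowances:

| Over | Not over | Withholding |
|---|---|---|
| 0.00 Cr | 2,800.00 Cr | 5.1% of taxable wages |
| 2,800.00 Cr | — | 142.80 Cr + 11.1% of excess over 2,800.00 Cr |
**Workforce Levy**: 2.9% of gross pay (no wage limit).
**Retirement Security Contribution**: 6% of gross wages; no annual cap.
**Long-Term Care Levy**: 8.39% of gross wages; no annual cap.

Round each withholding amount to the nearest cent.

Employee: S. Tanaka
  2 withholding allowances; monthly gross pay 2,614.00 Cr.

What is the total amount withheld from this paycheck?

562.83 Cr

Regional Income Tax: taxable = 2,614.00 Cr − 2×220.00 Cr = 2,174.00 Cr
  5.1% × 2,174.00 Cr = 110.87 Cr
Workforce Levy: 2.9% × 2,614.00 Cr = 75.81 Cr
Retirement Security Contribution: 6% × 2,614.00 Cr = 156.84 Cr
Long-Term Care Levy: 8.39% × 2,614.00 Cr = 219.31 Cr
Total: 110.87 Cr + 75.81 Cr + 156.84 Cr + 219.31 Cr = 562.83 Cr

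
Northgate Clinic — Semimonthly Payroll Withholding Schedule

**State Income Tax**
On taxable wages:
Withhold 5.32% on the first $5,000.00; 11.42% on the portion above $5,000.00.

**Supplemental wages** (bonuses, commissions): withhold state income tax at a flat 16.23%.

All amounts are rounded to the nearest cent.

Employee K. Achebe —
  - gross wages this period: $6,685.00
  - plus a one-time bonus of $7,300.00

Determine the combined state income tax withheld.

State Income Tax: taxable = $6,685.00
  $266.00 + 11.42% × ($6,685.00 − $5,000.00) = $266.00 + 11.42% × $1,685.00 = $458.43
Supplemental (16.23% flat on bonus): 16.23% × $7,300.00 = $1,184.79
Total state income tax: $458.43 + $1,184.79 = $1,643.22

$1,643.22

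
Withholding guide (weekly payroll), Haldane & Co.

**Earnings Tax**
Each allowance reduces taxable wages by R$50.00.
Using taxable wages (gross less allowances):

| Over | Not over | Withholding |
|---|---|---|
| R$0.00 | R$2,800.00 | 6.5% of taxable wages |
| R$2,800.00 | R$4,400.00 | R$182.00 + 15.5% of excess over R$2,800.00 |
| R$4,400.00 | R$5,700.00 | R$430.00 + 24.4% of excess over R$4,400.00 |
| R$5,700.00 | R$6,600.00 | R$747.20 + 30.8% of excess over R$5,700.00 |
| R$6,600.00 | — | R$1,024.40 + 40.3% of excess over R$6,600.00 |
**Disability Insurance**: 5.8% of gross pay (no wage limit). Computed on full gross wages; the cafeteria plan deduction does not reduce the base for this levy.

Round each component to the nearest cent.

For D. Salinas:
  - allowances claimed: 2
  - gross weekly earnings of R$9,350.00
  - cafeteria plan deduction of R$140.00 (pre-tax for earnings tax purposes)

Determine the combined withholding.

Earnings Tax: taxable = R$9,350.00 − R$140.00 − 2×R$50.00 = R$9,110.00
  R$1,024.40 + 40.3% × (R$9,110.00 − R$6,600.00) = R$1,024.40 + 40.3% × R$2,510.00 = R$2,035.93
Disability Insurance: 5.8% × R$9,350.00 = R$542.30
Total: R$2,035.93 + R$542.30 = R$2,578.23

R$2,578.23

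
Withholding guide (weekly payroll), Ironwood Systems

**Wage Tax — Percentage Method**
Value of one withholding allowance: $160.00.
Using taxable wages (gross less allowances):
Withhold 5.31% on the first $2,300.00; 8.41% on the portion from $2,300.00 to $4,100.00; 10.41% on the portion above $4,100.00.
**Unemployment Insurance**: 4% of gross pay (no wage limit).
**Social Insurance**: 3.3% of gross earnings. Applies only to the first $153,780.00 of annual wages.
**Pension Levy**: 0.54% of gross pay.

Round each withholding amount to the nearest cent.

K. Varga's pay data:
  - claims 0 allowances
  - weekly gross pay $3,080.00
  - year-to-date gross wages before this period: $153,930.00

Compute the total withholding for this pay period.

Wage Tax: taxable = $3,080.00
  $122.13 + 8.41% × ($3,080.00 − $2,300.00) = $122.13 + 8.41% × $780.00 = $187.73
Unemployment Insurance: 4% × $3,080.00 = $123.20
Social Insurance: YTD $153,930.00 ≥ cap $153,780.00 → $0.00
Pension Levy: 0.54% × $3,080.00 = $16.63
Total: $187.73 + $123.20 + $0.00 + $16.63 = $327.56

$327.56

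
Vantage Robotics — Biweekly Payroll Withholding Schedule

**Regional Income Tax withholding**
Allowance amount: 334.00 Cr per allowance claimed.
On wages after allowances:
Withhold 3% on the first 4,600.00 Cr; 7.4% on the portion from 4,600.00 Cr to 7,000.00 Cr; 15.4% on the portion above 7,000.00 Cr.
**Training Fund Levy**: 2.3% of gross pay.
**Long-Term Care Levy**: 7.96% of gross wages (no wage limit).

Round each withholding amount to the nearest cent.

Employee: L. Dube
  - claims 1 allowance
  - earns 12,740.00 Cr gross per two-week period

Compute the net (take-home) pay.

10,284.76 Cr

Regional Income Tax: taxable = 12,740.00 Cr − 1×334.00 Cr = 12,406.00 Cr
  315.60 Cr + 15.4% × (12,406.00 Cr − 7,000.00 Cr) = 315.60 Cr + 15.4% × 5,406.00 Cr = 1,148.12 Cr
Training Fund Levy: 2.3% × 12,740.00 Cr = 293.02 Cr
Long-Term Care Levy: 7.96% × 12,740.00 Cr = 1,014.10 Cr
Total withheld: 1,148.12 Cr + 293.02 Cr + 1,014.10 Cr = 2,455.24 Cr
Net pay: 12,740.00 Cr − 2,455.24 Cr = 10,284.76 Cr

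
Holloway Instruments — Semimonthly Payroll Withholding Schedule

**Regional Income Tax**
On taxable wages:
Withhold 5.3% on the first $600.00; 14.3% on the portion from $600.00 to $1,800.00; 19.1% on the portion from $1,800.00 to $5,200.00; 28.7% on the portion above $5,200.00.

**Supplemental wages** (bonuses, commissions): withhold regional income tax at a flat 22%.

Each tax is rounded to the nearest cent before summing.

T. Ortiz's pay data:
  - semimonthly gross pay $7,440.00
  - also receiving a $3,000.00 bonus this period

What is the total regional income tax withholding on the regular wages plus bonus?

Regional Income Tax: taxable = $7,440.00
  $852.80 + 28.7% × ($7,440.00 − $5,200.00) = $852.80 + 28.7% × $2,240.00 = $1,495.68
Supplemental (22% flat on bonus): 22% × $3,000.00 = $660.00
Total regional income tax: $1,495.68 + $660.00 = $2,155.68

$2,155.68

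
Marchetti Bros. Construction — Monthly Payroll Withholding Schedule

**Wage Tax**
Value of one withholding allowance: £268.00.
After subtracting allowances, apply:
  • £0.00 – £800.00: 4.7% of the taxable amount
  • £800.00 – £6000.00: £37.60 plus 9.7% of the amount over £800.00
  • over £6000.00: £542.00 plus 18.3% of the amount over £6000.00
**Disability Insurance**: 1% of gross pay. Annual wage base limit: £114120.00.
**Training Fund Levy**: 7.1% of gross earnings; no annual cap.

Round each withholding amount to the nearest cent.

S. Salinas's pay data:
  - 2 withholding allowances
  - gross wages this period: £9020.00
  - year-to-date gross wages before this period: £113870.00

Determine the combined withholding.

£1639.49

Wage Tax: taxable = £9020.00 − 2×£268.00 = £8484.00
  £542.00 + 18.3% × (£8484.00 − £6000.00) = £542.00 + 18.3% × £2484.00 = £996.57
Disability Insurance: cap £114120.00 − YTD £113870.00 = £250.00 subject; 1% × £250.00 = £2.50
Training Fund Levy: 7.1% × £9020.00 = £640.42
Total: £996.57 + £2.50 + £640.42 = £1639.49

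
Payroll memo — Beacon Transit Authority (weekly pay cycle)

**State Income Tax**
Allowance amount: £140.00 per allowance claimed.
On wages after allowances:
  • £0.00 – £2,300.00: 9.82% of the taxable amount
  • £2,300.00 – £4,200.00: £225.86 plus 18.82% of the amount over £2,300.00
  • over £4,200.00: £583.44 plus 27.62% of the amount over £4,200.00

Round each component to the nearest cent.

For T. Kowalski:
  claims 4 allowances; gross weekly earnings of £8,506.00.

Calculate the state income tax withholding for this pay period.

State Income Tax: taxable = £8,506.00 − 4×£140.00 = £7,946.00
  £583.44 + 27.62% × (£7,946.00 − £4,200.00) = £583.44 + 27.62% × £3,746.00 = £1,618.09

£1,618.09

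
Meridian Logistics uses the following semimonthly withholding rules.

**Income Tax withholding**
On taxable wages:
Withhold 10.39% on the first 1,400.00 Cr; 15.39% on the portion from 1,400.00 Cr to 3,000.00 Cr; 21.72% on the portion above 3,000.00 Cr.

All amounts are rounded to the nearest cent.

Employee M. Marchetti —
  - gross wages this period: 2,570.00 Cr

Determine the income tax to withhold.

Income Tax: taxable = 2,570.00 Cr
  145.46 Cr + 15.39% × (2,570.00 Cr − 1,400.00 Cr) = 145.46 Cr + 15.39% × 1,170.00 Cr = 325.52 Cr

325.52 Cr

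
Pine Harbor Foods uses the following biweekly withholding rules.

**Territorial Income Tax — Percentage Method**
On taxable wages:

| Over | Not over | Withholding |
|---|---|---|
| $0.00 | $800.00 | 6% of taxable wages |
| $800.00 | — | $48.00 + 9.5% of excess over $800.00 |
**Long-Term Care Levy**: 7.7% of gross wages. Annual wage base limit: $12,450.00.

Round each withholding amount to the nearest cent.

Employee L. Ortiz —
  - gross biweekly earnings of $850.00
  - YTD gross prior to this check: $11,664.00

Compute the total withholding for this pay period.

$113.27

Territorial Income Tax: taxable = $850.00
  $48.00 + 9.5% × ($850.00 − $800.00) = $48.00 + 9.5% × $50.00 = $52.75
Long-Term Care Levy: cap $12,450.00 − YTD $11,664.00 = $786.00 subject; 7.7% × $786.00 = $60.52
Total: $52.75 + $60.52 = $113.27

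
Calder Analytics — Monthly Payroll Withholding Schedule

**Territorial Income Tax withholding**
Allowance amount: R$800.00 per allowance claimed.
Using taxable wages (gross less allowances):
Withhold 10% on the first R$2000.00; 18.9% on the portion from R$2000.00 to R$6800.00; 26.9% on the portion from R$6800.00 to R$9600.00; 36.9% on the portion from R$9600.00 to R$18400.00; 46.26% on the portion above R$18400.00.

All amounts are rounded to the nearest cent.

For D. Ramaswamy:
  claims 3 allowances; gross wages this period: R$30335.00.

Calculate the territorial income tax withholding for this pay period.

Territorial Income Tax: taxable = R$30335.00 − 3×R$800.00 = R$27935.00
  R$5107.60 + 46.26% × (R$27935.00 − R$18400.00) = R$5107.60 + 46.26% × R$9535.00 = R$9518.49

R$9518.49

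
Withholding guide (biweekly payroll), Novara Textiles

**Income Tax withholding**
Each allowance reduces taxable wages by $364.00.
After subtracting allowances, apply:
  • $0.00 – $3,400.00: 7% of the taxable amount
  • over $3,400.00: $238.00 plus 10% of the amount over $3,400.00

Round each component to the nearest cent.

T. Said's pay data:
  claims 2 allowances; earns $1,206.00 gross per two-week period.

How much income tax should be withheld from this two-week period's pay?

Income Tax: taxable = $1,206.00 − 2×$364.00 = $478.00
  7% × $478.00 = $33.46

$33.46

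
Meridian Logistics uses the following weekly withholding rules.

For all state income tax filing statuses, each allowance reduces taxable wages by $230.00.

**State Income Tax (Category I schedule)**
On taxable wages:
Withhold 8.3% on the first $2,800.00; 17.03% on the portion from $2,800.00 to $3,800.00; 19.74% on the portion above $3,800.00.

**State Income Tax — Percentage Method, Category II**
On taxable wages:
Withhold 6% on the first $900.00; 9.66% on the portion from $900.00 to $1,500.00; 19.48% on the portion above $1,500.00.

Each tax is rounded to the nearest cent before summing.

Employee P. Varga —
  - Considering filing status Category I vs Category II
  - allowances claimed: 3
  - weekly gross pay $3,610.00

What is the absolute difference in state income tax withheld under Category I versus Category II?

State Income Tax (Category I): taxable = $3,610.00 − 3×$230.00 = $2,920.00
  $232.40 + 17.03% × ($2,920.00 − $2,800.00) = $232.40 + 17.03% × $120.00 = $252.84
State Income Tax (Category II): taxable = $3,610.00 − 3×$230.00 = $2,920.00
  $111.96 + 19.48% × ($2,920.00 − $1,500.00) = $111.96 + 19.48% × $1,420.00 = $388.58
Difference: |$252.84 − $388.58| = $135.74 (higher under Category II)

$135.74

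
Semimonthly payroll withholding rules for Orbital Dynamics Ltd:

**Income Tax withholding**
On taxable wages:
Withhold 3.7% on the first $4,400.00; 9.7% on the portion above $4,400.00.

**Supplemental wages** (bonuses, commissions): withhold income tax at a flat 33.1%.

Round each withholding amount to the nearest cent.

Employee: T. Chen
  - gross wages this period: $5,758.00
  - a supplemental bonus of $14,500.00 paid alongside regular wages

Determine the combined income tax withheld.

$5,094.03

Income Tax: taxable = $5,758.00
  $162.80 + 9.7% × ($5,758.00 − $4,400.00) = $162.80 + 9.7% × $1,358.00 = $294.53
Supplemental (33.1% flat on bonus): 33.1% × $14,500.00 = $4,799.50
Total income tax: $294.53 + $4,799.50 = $5,094.03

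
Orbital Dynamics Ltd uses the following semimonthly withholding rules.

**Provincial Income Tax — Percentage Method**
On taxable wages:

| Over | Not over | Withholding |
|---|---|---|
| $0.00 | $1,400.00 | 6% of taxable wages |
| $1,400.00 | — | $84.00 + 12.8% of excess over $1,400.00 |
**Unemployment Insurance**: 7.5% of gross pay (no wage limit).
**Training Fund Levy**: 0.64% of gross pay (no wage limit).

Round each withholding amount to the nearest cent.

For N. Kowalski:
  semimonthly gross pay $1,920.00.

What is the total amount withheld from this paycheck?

Provincial Income Tax: taxable = $1,920.00
  $84.00 + 12.8% × ($1,920.00 − $1,400.00) = $84.00 + 12.8% × $520.00 = $150.56
Unemployment Insurance: 7.5% × $1,920.00 = $144.00
Training Fund Levy: 0.64% × $1,920.00 = $12.29
Total: $150.56 + $144.00 + $12.29 = $306.85

$306.85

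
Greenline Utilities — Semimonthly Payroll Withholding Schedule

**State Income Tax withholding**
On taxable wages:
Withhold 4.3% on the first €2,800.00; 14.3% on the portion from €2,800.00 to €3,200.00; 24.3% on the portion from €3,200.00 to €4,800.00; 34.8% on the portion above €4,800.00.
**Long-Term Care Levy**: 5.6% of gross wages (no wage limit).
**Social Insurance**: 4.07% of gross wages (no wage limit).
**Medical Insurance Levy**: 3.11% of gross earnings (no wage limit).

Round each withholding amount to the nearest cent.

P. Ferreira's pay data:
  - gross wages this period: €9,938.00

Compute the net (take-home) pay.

State Income Tax: taxable = €9,938.00
  €566.40 + 34.8% × (€9,938.00 − €4,800.00) = €566.40 + 34.8% × €5,138.00 = €2,354.42
Long-Term Care Levy: 5.6% × €9,938.00 = €556.53
Social Insurance: 4.07% × €9,938.00 = €404.48
Medical Insurance Levy: 3.11% × €9,938.00 = €309.07
Total withheld: €2,354.42 + €556.53 + €404.48 + €309.07 = €3,624.50
Net pay: €9,938.00 − €3,624.50 = €6,313.50

€6,313.50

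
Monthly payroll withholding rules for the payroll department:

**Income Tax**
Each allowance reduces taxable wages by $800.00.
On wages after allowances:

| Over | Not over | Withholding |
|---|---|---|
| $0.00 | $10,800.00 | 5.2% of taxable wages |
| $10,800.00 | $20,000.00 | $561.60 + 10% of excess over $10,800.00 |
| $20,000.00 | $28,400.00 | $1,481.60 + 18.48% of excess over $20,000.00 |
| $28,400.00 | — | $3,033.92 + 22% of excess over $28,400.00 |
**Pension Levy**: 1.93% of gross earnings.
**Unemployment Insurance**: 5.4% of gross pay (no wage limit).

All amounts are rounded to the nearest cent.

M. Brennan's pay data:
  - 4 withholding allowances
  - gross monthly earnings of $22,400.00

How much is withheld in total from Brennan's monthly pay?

$3,043.52

Income Tax: taxable = $22,400.00 − 4×$800.00 = $19,200.00
  $561.60 + 10% × ($19,200.00 − $10,800.00) = $561.60 + 10% × $8,400.00 = $1,401.60
Pension Levy: 1.93% × $22,400.00 = $432.32
Unemployment Insurance: 5.4% × $22,400.00 = $1,209.60
Total: $1,401.60 + $432.32 + $1,209.60 = $3,043.52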